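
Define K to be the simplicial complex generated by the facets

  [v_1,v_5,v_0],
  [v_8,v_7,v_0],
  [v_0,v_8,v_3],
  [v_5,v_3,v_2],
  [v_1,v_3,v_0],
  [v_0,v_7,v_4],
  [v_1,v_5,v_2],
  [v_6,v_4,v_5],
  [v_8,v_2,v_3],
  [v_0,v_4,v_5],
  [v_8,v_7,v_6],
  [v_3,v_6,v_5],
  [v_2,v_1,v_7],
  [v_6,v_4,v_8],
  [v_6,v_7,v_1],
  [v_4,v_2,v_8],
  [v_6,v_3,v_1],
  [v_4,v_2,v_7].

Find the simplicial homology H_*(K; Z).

H_0 ≅ Z,  H_1 ≅ Z ⊕ Z/2,  H_2 = 0.

Fix the vertex order v_0 < v_1 < v_2 < v_3 < v_4 < v_5 < v_6 < v_7 < v_8 and write every simplex with vertices in increasing order. Then dim K = 2 and the simplices of K are:

  0-simplices (9): [v_0], [v_1], [v_2], [v_3], [v_4], [v_5], [v_6], [v_7], [v_8]
  1-simplices (27): (27 of them)
  2-simplices (18): (18 of them)

so the chain groups are C_0 ≅ Z^9, C_1 ≅ Z^27, C_2 ≅ Z^18.

∂_1: C_1 → C_0 sends each edge [p,q] (with p < q) to q − p. For instance
  ∂[v_4,v_7] = [v_7] − [v_4].
As a 9×27 matrix over Z this has rank 8, with invariant factors (1,1,1,1,1,1,1,1).

∂_2: C_2 → C_1 sends each 2-simplex [p,q,r] to [q,r] − [p,r] + [p,q]. For instance
  ∂[v_2,v_4,v_7] = [v_4,v_7] − [v_2,v_7] + [v_2,v_4],
  ∂[v_6,v_7,v_8] = [v_7,v_8] − [v_6,v_8] + [v_6,v_7].
The resulting 27×18 matrix has rank 18, and its Smith normal form has invariant factors (1,1,1,1,1,1,1,1,1,1,1,1,1,1,1,1,1,2).

Now H_k = ker ∂_k / im ∂_{k+1}, so:

  H_0: rank C_0 − rank ∂_1 = 9 − 8 = 1, and the invariant factors of ∂_1 are all 1, so H_0 = Z.
  H_1: rank ker ∂_1 − rank ∂_2 = (27 − 8) − 18 = 1, and ∂_2 has invariant factor 2 > 1, so H_1 = Z ⊕ Z/2.
  H_2: rank ker ∂_2 − rank ∂_3 = (18 − 18) − 0 = 0, and there is no ∂_3, so H_2 = 0.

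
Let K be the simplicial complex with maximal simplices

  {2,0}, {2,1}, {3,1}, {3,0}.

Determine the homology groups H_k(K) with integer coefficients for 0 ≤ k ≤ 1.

K has 4 vertices, 4 edges.
rank ∂_0 = 0, rank ∂_1 = 3 ⇒ b_0 = 4 − 0 − 3 = 1; all invariant factors of ∂_1 are 1 so no torsion. So H_0 ≅ Z.
rank ∂_1 = 3, rank ∂_2 = 0 ⇒ b_1 = 4 − 3 − 0 = 1. So H_1 ≅ Z.

H_0 = Z,  H_1 = Z.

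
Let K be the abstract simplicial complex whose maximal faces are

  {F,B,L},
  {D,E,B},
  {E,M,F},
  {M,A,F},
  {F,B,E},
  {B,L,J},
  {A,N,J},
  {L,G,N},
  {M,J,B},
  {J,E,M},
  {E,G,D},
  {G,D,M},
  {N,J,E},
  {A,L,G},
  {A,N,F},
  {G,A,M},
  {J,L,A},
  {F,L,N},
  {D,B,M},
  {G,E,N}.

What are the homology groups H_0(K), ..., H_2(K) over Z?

H_0 ≅ Z,  H_1 ≅ Z ⊕ Z/2,  H_2 = 0.

K has 10 vertices, 30 edges, 20 triangles.
rank ∂_0 = 0, rank ∂_1 = 9 ⇒ b_0 = 10 − 0 − 9 = 1; all invariant factors of ∂_1 are 1 so no torsion. So H_0 ≅ Z.
rank ∂_1 = 9, rank ∂_2 = 20 ⇒ b_1 = 30 − 9 − 20 = 1; ∂_2 has invariant factor(s) [2] giving torsion. So H_1 ≅ Z ⊕ Z/2.
rank ∂_2 = 20, rank ∂_3 = 0 ⇒ b_2 = 20 − 20 − 0 = 0. So H_2 ≅ 0.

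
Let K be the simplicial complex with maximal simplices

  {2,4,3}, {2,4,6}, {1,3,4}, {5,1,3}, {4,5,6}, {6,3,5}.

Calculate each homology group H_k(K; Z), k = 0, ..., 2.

H_0 ≅ Z,  H_1 ≅ Z,  H_2 = 0.

Fix the vertex order 1 < 2 < 3 < 4 < 5 < 6 and write every simplex with vertices in increasing order. Then dim K = 2 and the simplices of K are:

  0-simplices (6): [1], [2], [3], [4], [5], [6]
  1-simplices (12): [1,3], [1,4], [1,5], [2,3], [2,4], [2,6], [3,4], [3,5], [3,6], [4,5], [4,6], [5,6]
  2-simplices (6): [1,3,4], [1,3,5], [2,3,4], [2,4,6], [3,5,6], [4,5,6]

so the chain groups are C_0 ≅ Z^6, C_1 ≅ Z^12, C_2 ≅ Z^6.

The boundary map ∂_1: C_1 → C_0 is given by ∂[p,q] = [q] − [p]. For instance
  ∂[1,5] = [5] − [1].
As a 6×12 matrix over Z this has rank 5, with invariant factors (1,1,1,1,1).

Boundary ∂_2: C_2 → C_1 acts by ∂[p,q,r] = [q,r] − [p,r] + [p,q]. For instance
  ∂[3,5,6] = [5,6] − [3,6] + [3,5],
  ∂[1,3,5] = [3,5] − [1,5] + [1,3].
The 12×6 boundary matrix has rank 6 and Smith normal form diag(1,1,1,1,1,1).

Computing H_k = (kernel of ∂_k) / (image of ∂_{k+1}):

  H_0: rank C_0 − rank ∂_1 = 6 − 5 = 1, and the invariant factors of ∂_1 are all 1, so H_0 = Z.
  H_1: rank ker ∂_1 − rank ∂_2 = (12 − 5) − 6 = 1, and the invariant factors of ∂_2 are all 1, so H_1 = Z.
  H_2: rank ker ∂_2 − rank ∂_3 = (6 − 6) − 0 = 0, and there is no ∂_3, so H_2 = 0.

As a check, the Euler characteristic is 6 − 12 + 6 = 0, which agrees with 1 − 1 + 0 = 0.
(K is a triangulation of the cylinder S^1 x I.)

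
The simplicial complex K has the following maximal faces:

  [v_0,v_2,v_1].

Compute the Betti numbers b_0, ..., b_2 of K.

b_0 = 1, b_1 = 0, b_2 = 0.

Order the vertices as v_0 < v_1 < v_2. Listing each simplex with vertices in this order, K has dimension 2 with simplices:

  0-simplices (3): [v_0], [v_1], [v_2]
  1-simplices (3): [v_0,v_1], [v_0,v_2], [v_1,v_2]
  2-simplices (1): [v_0,v_1,v_2]

giving chain groups C_0 ≅ Z^3, C_1 ≅ Z^3, C_2 ≅ Z^1.

Boundary ∂_1: C_1 → C_0 maps an edge to its endpoints' difference, ∂[p,q] = q − p. For instance
  ∂[v_0,v_2] = [v_2] − [v_0].
This gives a 3×3 integer matrix of rank 2; reducing to Smith normal form yields diagonal entries (1,1).

The boundary map ∂_2: C_2 → C_1 sends each 2-simplex [p,q,r] to [q,r] − [p,r] + [p,q]. For instance
  ∂[v_0,v_1,v_2] = [v_1,v_2] − [v_0,v_2] + [v_0,v_1].
This gives a 3×1 integer matrix of rank 1; reducing to Smith normal form yields diagonal entries (1).

From H_k ≅ ker(∂_k) / im(∂_{k+1}) we obtain:

  H_0: rank C_0 − rank ∂_1 = 3 − 2 = 1, and the invariant factors of ∂_1 are all 1, so H_0 = Z.
  H_1: rank ker ∂_1 − rank ∂_2 = (3 − 2) − 1 = 0, and the invariant factors of ∂_2 are all 1, so H_1 = 0.
  H_2: rank ker ∂_2 − rank ∂_3 = (1 − 1) − 0 = 0, and there is no ∂_3, so H_2 = 0.

(K is a triangulation of the 2-simplex.)

Hence the Betti numbers are b_0 = 1, b_1 = 0, b_2 = 0.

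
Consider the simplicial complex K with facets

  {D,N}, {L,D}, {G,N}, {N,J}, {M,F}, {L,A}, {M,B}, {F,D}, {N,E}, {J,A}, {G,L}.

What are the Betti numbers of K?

b_0 = 1, b_1 = 2.

Order the vertices as A < B < D < E < F < G < J < L < M < N. Listing each simplex with vertices in this order, K has dimension 1 with simplices:

  0-simplices (10): A, B, D, E, F, G, J, L, M, N
  1-simplices (11): AJ, AL, BM, DF, DL, DN, EN, FM, GL, GN, JN

Hence C_0 ≅ Z^10, C_1 ≅ Z^11.

Boundary ∂_1: C_1 → C_0 is given by ∂[p,q] = [q] − [p].
The resulting 10×11 matrix has rank 9, and its Smith normal form has invariant factors (1,1,1,1,1,1,1,1,1).

Now H_k = ker ∂_k / im ∂_{k+1}, so:

  H_0: rank C_0 − rank ∂_1 = 10 − 9 = 1, and the invariant factors of ∂_1 are all 1, so H_0 = Z.
  H_1: rank ker ∂_1 − rank ∂_2 = (11 − 9) − 0 = 2, and there is no ∂_2, so H_1 = Z^2.

Hence the Betti numbers are b_0 = 1, b_1 = 2.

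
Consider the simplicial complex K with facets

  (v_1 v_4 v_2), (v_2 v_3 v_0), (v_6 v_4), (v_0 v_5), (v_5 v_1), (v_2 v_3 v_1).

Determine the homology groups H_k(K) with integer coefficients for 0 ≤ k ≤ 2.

We work with the vertex ordering v_0 < v_1 < v_2 < v_3 < v_4 < v_5 < v_6. The simplices of K, each written with vertices in increasing order, are:

  0-simplices (7): [v_0], [v_1], [v_2], [v_3], [v_4], [v_5], [v_6]
  1-simplices (10): [v_0,v_2], [v_0,v_3], [v_0,v_5], [v_1,v_2], [v_1,v_3], [v_1,v_4], [v_1,v_5], [v_2,v_3], [v_2,v_4], [v_4,v_6]
  2-simplices (3): [v_0,v_2,v_3], [v_1,v_2,v_3], [v_1,v_2,v_4]

Hence C_0 ≅ Z^7, C_1 ≅ Z^10, C_2 ≅ Z^3.

∂_1: C_1 → C_0 sends each edge [p,q] (with p < q) to q − p.
The resulting 7×10 matrix has rank 6, and its Smith normal form has invariant factors (1,1,1,1,1,1).

The boundary map ∂_2: C_2 → C_1 sends each 2-simplex [p,q,r] to [q,r] − [p,r] + [p,q]. For instance
  ∂[v_1,v_2,v_4] = [v_2,v_4] − [v_1,v_4] + [v_1,v_2],
  ∂[v_0,v_2,v_3] = [v_2,v_3] − [v_0,v_3] + [v_0,v_2].
As a 10×3 matrix over Z this has rank 3, with invariant factors (1,1,1).

Reading off H_k = ker ∂_k / im ∂_{k+1}:

  H_0: rank C_0 − rank ∂_1 = 7 − 6 = 1, and the invariant factors of ∂_1 are all 1, so H_0 ≅ Z.
  H_1: rank ker ∂_1 − rank ∂_2 = (10 − 6) − 3 = 1, and the invariant factors of ∂_2 are all 1, so H_1 ≅ Z.
  H_2: rank ker ∂_2 − rank ∂_3 = (3 − 3) − 0 = 0, and there is no ∂_3, so H_2 ≅ 0.

As a check, the Euler characteristic is 7 − 10 + 3 = 0, which agrees with 1 − 1 + 0 = 0.

H_0 ≅ Z,  H_1 ≅ Z,  H_2 = 0.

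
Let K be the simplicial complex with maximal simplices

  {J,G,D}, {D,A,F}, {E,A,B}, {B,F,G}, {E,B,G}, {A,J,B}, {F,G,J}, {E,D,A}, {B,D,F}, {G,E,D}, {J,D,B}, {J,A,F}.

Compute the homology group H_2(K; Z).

H_2 ≅ 0.

Take the total order A < B < D < E < F < G < J on the vertex set. Then K (dimension 2) consists of the simplices:

  0-simplices (7): A, B, D, E, F, G, J
  1-simplices (18): AB, AD, AE, AF, AJ, BD, BE, BF, BG, BJ, DE, DF, DG, DJ, EG, FG, FJ, GJ
  2-simplices (12): ABE, ABJ, ADE, ADF, AFJ, BDF, BDJ, BEG, BFG, DEG, DGJ, FGJ

so the chain groups are C_0 ≅ Z^7, C_1 ≅ Z^18, C_2 ≅ Z^12.

∂_1: C_1 → C_0 sends each edge [p,q] (with p < q) to q − p. For instance
  ∂GJ = J − G.
This gives a 7×18 integer matrix of rank 6; reducing to Smith normal form yields diagonal entries (1,1,1,1,1,1).

Boundary ∂_2: C_2 → C_1 maps a triangle to the signed sum of its edges. For instance
  ∂FGJ = GJ − FJ + FG,
  ∂AFJ = FJ − AJ + AF.
The resulting 18×12 matrix has rank 12, and its Smith normal form has invariant factors (1,1,1,1,1,1,1,1,1,1,1,2).

From H_k ≅ ker(∂_k) / im(∂_{k+1}) we obtain:

  H_2: rank ker ∂_2 − rank ∂_3 = (12 − 12) − 0 = 0, and there is no ∂_3, so H_2 = 0.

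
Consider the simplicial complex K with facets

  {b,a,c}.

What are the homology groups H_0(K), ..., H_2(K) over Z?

Take the total order a < b < c on the vertex set. Then K (dimension 2) consists of the simplices:

  0-simplices (3): a, b, c
  1-simplices (3): ab, ac, bc
  2-simplices (1): abc

so the chain groups are C_0 ≅ Z^3, C_1 ≅ Z^3, C_2 ≅ Z^1.

The boundary map ∂_1: C_1 → C_0 sends each edge [p,q] (with p < q) to q − p.
As a 3×3 matrix over Z this has rank 2, with invariant factors (1,1).

∂_2: C_2 → C_1 acts by ∂[p,q,r] = [q,r] − [p,r] + [p,q]. For instance
  ∂abc = bc − ac + ab.
This gives a 3×1 integer matrix of rank 1; reducing to Smith normal form yields diagonal entries (1).

From H_k ≅ ker(∂_k) / im(∂_{k+1}) we obtain:

  H_0: rank C_0 − rank ∂_1 = 3 − 2 = 1, and the invariant factors of ∂_1 are all 1, so H_0 = Z.
  H_1: rank ker ∂_1 − rank ∂_2 = (3 − 2) − 1 = 0, and the invariant factors of ∂_2 are all 1, so H_1 = 0.
  H_2: rank ker ∂_2 − rank ∂_3 = (1 − 1) − 0 = 0, and there is no ∂_3, so H_2 = 0.

H_0 = Z,  H_1 = 0,  H_2 = 0.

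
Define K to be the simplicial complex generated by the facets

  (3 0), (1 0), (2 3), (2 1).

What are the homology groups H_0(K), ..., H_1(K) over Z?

Fix the vertex order 0 < 1 < 2 < 3 and write every simplex with vertices in increasing order. Then dim K = 1 and the simplices of K are:

  0-simplices (4): [0], [1], [2], [3]
  1-simplices (4): [0,1], [0,3], [1,2], [2,3]

so the chain groups are C_0 ≅ Z^4, C_1 ≅ Z^4.

The boundary map ∂_1: C_1 → C_0 sends each edge [p,q] (with p < q) to q − p.
As a 4×4 matrix over Z this has rank 3, with invariant factors (1,1,1).

Reading off H_k = ker ∂_k / im ∂_{k+1}:

  H_0: rank C_0 − rank ∂_1 = 4 − 3 = 1, and the invariant factors of ∂_1 are all 1, so H_0 = Z.
  H_1: rank ker ∂_1 − rank ∂_2 = (4 − 3) − 0 = 1, and there is no ∂_2, so H_1 = Z.

As a check, the Euler characteristic is 4 − 4 = 0, which agrees with 1 − 1 = 0.
(K is a triangulation of the circle S^1.)

H_0 = Z,  H_1 = Z.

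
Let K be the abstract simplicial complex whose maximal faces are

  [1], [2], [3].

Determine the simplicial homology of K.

H_0 = Z^3.

We work with the vertex ordering 1 < 2 < 3. The simplices of K, each written with vertices in increasing order, are:

  0-simplices (3): [1], [2], [3]

giving chain groups C_0 ≅ Z^3.

Reading off H_k = ker ∂_k / im ∂_{k+1}:

  H_0: rank C_0 − rank ∂_1 = 3 − 0 = 3, and there is no ∂_1, so H_0 ≅ Z^3.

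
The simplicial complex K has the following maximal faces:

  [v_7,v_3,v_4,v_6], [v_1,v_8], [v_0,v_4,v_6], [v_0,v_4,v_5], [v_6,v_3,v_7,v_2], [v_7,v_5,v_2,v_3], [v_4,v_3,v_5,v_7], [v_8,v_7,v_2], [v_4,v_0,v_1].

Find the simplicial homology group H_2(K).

We work with the vertex ordering v_0 < v_1 < v_2 < v_3 < v_4 < v_5 < v_6 < v_7 < v_8. The simplices of K, each written with vertices in increasing order, are:

  0-simplices (9): [v_0], [v_1], [v_2], [v_3], [v_4], [v_5], [v_6], [v_7], [v_8]
  1-simplices (21): (21 of them)
  2-simplices (16): (16 of them)
  3-simplices (4): [v_2,v_3,v_5,v_7], [v_2,v_3,v_6,v_7], [v_3,v_4,v_5,v_7], [v_3,v_4,v_6,v_7]

so the chain groups are C_0 ≅ Z^9, C_1 ≅ Z^21, C_2 ≅ Z^16, C_3 ≅ Z^4.

The boundary map ∂_1: C_1 → C_0 maps an edge to its endpoints' difference, ∂[p,q] = q − p. For instance
  ∂[v_3,v_4] = [v_4] − [v_3].
The 9×21 boundary matrix has rank 8 and Smith normal form diag(1,1,1,1,1,1,1,1).

Boundary ∂_2: C_2 → C_1 maps a triangle to the signed sum of its edges. For instance
  ∂[v_0,v_4,v_6] = [v_4,v_6] − [v_0,v_6] + [v_0,v_4],
  ∂[v_2,v_3,v_7] = [v_3,v_7] − [v_2,v_7] + [v_2,v_3].
As a 21×16 matrix over Z this has rank 12, with invariant factors (1,1,1,1,1,1,1,1,1,1,1,1).

Boundary ∂_3: C_3 → C_2 sends each 3-simplex σ to the alternating sum Σ_i (−1)^i (σ with its i-th vertex removed). For instance
  ∂[v_2,v_3,v_5,v_7] = [v_3,v_5,v_7] − [v_2,v_5,v_7] + [v_2,v_3,v_7] − [v_2,v_3,v_5],
  ∂[v_2,v_3,v_6,v_7] = [v_3,v_6,v_7] − [v_2,v_6,v_7] + [v_2,v_3,v_7] − [v_2,v_3,v_6].
The 16×4 boundary matrix has rank 4 and Smith normal form diag(1,1,1,1).

Reading off H_k = ker ∂_k / im ∂_{k+1}:

  H_2: rank ker ∂_2 − rank ∂_3 = (16 − 12) − 4 = 0, and the invariant factors of ∂_3 are all 1, so H_2 = 0.

H_2 = 0.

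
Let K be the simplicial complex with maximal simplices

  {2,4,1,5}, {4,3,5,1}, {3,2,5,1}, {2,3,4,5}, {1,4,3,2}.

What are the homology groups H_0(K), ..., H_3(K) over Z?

Order the vertices as 1 < 2 < 3 < 4 < 5. Listing each simplex with vertices in this order, K has dimension 3 with simplices:

  0-simplices (5): [1], [2], [3], [4], [5]
  1-simplices (10): [1,2], [1,3], [1,4], [1,5], [2,3], [2,4], [2,5], [3,4], [3,5], [4,5]
  2-simplices (10): [1,2,3], [1,2,4], [1,2,5], [1,3,4], [1,3,5], [1,4,5], [2,3,4], [2,3,5], [2,4,5], [3,4,5]
  3-simplices (5): [1,2,3,4], [1,2,3,5], [1,2,4,5], [1,3,4,5], [2,3,4,5]

giving chain groups C_0 ≅ Z^5, C_1 ≅ Z^10, C_2 ≅ Z^10, C_3 ≅ Z^5.

Boundary ∂_1: C_1 → C_0 sends each edge [p,q] (with p < q) to q − p.
This gives a 5×10 integer matrix of rank 4; reducing to Smith normal form yields diagonal entries (1,1,1,1).

∂_2: C_2 → C_1 sends each 2-simplex [p,q,r] to [q,r] − [p,r] + [p,q]. For instance
  ∂[2,3,4] = [3,4] − [2,4] + [2,3],
  ∂[2,4,5] = [4,5] − [2,5] + [2,4].
The 10×10 boundary matrix has rank 6 and Smith normal form diag(1,1,1,1,1,1).

Boundary ∂_3: C_3 → C_2 sends each 3-simplex σ to the alternating sum Σ_i (−1)^i (σ with its i-th vertex removed). For instance
  ∂[1,2,3,4] = [2,3,4] − [1,3,4] + [1,2,4] − [1,2,3],
  ∂[1,3,4,5] = [3,4,5] − [1,4,5] + [1,3,5] − [1,3,4].
The 10×5 boundary matrix has rank 4 and Smith normal form diag(1,1,1,1).

Now H_k = ker ∂_k / im ∂_{k+1}, so:

  H_0: rank C_0 − rank ∂_1 = 5 − 4 = 1, and the invariant factors of ∂_1 are all 1, so H_0 ≅ Z.
  H_1: rank ker ∂_1 − rank ∂_2 = (10 − 4) − 6 = 0, and the invariant factors of ∂_2 are all 1, so H_1 ≅ 0.
  H_2: rank ker ∂_2 − rank ∂_3 = (10 − 6) − 4 = 0, and the invariant factors of ∂_3 are all 1, so H_2 ≅ 0.
  H_3: rank ker ∂_3 − rank ∂_4 = (5 − 4) − 0 = 1, and there is no ∂_4, so H_3 ≅ Z.

As a check, the Euler characteristic is 5 − 10 + 10 − 5 = 0, which agrees with 1 − 0 + 0 − 1 = 0.

H_0 ≅ Z,  H_1 = 0,  H_2 = 0,  H_3 ≅ Z.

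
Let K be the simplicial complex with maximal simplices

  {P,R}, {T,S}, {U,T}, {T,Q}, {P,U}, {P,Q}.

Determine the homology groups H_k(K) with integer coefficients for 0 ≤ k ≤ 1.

K has 6 vertices, 6 edges.
rank ∂_0 = 0, rank ∂_1 = 5 ⇒ b_0 = 6 − 0 − 5 = 1; all invariant factors of ∂_1 are 1 so no torsion. So H_0 ≅ Z.
rank ∂_1 = 5, rank ∂_2 = 0 ⇒ b_1 = 6 − 5 − 0 = 1. So H_1 ≅ Z.

H_0 = Z,  H_1 = Z.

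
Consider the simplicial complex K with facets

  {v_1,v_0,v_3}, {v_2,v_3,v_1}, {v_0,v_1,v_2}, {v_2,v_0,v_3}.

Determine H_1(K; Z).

K has 4 vertices, 6 edges, 4 triangles.
rank ∂_1 = 3, rank ∂_2 = 3 ⇒ b_1 = 6 − 3 − 3 = 0; all invariant factors of ∂_2 are 1 so no torsion. So H_1 = 0.

H_1 = 0.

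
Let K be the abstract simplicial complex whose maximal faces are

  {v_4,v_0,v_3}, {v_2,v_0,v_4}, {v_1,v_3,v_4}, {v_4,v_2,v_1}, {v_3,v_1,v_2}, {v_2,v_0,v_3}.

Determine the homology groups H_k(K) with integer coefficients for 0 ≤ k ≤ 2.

Take the total order v_0 < v_1 < v_2 < v_3 < v_4 on the vertex set. Then K (dimension 2) consists of the simplices:

  0-simplices (5): [v_0], [v_1], [v_2], [v_3], [v_4]
  1-simplices (9): [v_0,v_2], [v_0,v_3], [v_0,v_4], [v_1,v_2], [v_1,v_3], [v_1,v_4], [v_2,v_3], [v_2,v_4], [v_3,v_4]
  2-simplices (6): [v_0,v_2,v_3], [v_0,v_2,v_4], [v_0,v_3,v_4], [v_1,v_2,v_3], [v_1,v_2,v_4], [v_1,v_3,v_4]

so the chain groups are C_0 ≅ Z^5, C_1 ≅ Z^9, C_2 ≅ Z^6.

∂_1: C_1 → C_0 is given by ∂[p,q] = [q] − [p].
The resulting 5×9 matrix has rank 4, and its Smith normal form has invariant factors (1,1,1,1).

∂_2: C_2 → C_1 acts by ∂[p,q,r] = [q,r] − [p,r] + [p,q]. For instance
  ∂[v_0,v_3,v_4] = [v_3,v_4] − [v_0,v_4] + [v_0,v_3],
  ∂[v_0,v_2,v_3] = [v_2,v_3] − [v_0,v_3] + [v_0,v_2].
The resulting 9×6 matrix has rank 5, and its Smith normal form has invariant factors (1,1,1,1,1).

Now H_k = ker ∂_k / im ∂_{k+1}, so:

  H_0: rank C_0 − rank ∂_1 = 5 − 4 = 1, and the invariant factors of ∂_1 are all 1, so H_0 = Z.
  H_1: rank ker ∂_1 − rank ∂_2 = (9 − 4) − 5 = 0, and the invariant factors of ∂_2 are all 1, so H_1 = 0.
  H_2: rank ker ∂_2 − rank ∂_3 = (6 − 5) − 0 = 1, and there is no ∂_3, so H_2 = Z.

As a check, the Euler characteristic is 5 − 9 + 6 = 2, which agrees with 1 − 0 + 1 = 2.

H_0 ≅ Z,  H_1 = 0,  H_2 ≅ Z.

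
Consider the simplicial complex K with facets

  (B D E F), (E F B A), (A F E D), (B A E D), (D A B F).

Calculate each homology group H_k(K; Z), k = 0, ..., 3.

H_0 ≅ Z,  H_1 = 0,  H_2 = 0,  H_3 ≅ Z.

Fix the vertex order A < B < D < E < F and write every simplex with vertices in increasing order. Then dim K = 3 and the simplices of K are:

  0-simplices (5): A, B, D, E, F
  1-simplices (10): AB, AD, AE, AF, BD, BE, BF, DE, DF, EF
  2-simplices (10): ABD, ABE, ABF, ADE, ADF, AEF, BDE, BDF, BEF, DEF
  3-simplices (5): ABDE, ABDF, ABEF, ADEF, BDEF

so the chain groups are C_0 ≅ Z^5, C_1 ≅ Z^10, C_2 ≅ Z^10, C_3 ≅ Z^5.

Boundary ∂_1: C_1 → C_0 maps an edge to its endpoints' difference, ∂[p,q] = q − p. For instance
  ∂AD = D − A.
The resulting 5×10 matrix has rank 4, and its Smith normal form has invariant factors (1,1,1,1).

Boundary ∂_2: C_2 → C_1 acts by ∂[p,q,r] = [q,r] − [p,r] + [p,q]. For instance
  ∂ADE = DE − AE + AD,
  ∂BEF = EF − BF + BE.
The resulting 10×10 matrix has rank 6, and its Smith normal form has invariant factors (1,1,1,1,1,1).

Boundary ∂_3: C_3 → C_2 sends each 3-simplex σ to the alternating sum Σ_i (−1)^i (σ with its i-th vertex removed). For instance
  ∂ADEF = DEF − AEF + ADF − ADE,
  ∂ABEF = BEF − AEF + ABF − ABE.
The 10×5 boundary matrix has rank 4 and Smith normal form diag(1,1,1,1).

Reading off H_k = ker ∂_k / im ∂_{k+1}:

  H_0: rank C_0 − rank ∂_1 = 5 − 4 = 1, and the invariant factors of ∂_1 are all 1, so H_0 = Z.
  H_1: rank ker ∂_1 − rank ∂_2 = (10 − 4) − 6 = 0, and the invariant factors of ∂_2 are all 1, so H_1 = 0.
  H_2: rank ker ∂_2 − rank ∂_3 = (10 − 6) − 4 = 0, and the invariant factors of ∂_3 are all 1, so H_2 = 0.
  H_3: rank ker ∂_3 − rank ∂_4 = (5 − 4) − 0 = 1, and there is no ∂_4, so H_3 = Z.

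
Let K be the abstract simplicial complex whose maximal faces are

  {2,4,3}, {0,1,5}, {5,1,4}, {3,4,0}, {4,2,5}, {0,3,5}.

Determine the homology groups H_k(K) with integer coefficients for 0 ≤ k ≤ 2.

H_0 = Z,  H_1 = Z,  H_2 = 0.

We work with the vertex ordering 0 < 1 < 2 < 3 < 4 < 5. The simplices of K, each written with vertices in increasing order, are:

  0-simplices (6): [0], [1], [2], [3], [4], [5]
  1-simplices (12): [0,1], [0,3], [0,4], [0,5], [1,4], [1,5], [2,3], [2,4], [2,5], [3,4], [3,5], [4,5]
  2-simplices (6): [0,1,5], [0,3,4], [0,3,5], [1,4,5], [2,3,4], [2,4,5]

so the chain groups are C_0 ≅ Z^6, C_1 ≅ Z^12, C_2 ≅ Z^6.

∂_1: C_1 → C_0 sends each edge [p,q] (with p < q) to q − p. For instance
  ∂[1,5] = [5] − [1].
The 6×12 boundary matrix has rank 5 and Smith normal form diag(1,1,1,1,1).

Boundary ∂_2: C_2 → C_1 sends each 2-simplex [p,q,r] to [q,r] − [p,r] + [p,q]. For instance
  ∂[2,4,5] = [4,5] − [2,5] + [2,4],
  ∂[0,3,5] = [3,5] − [0,5] + [0,3].
This gives a 12×6 integer matrix of rank 6; reducing to Smith normal form yields diagonal entries (1,1,1,1,1,1).

Computing H_k = (kernel of ∂_k) / (image of ∂_{k+1}):

  H_0: rank C_0 − rank ∂_1 = 6 − 5 = 1, and the invariant factors of ∂_1 are all 1, so H_0 ≅ Z.
  H_1: rank ker ∂_1 − rank ∂_2 = (12 − 5) − 6 = 1, and the invariant factors of ∂_2 are all 1, so H_1 ≅ Z.
  H_2: rank ker ∂_2 − rank ∂_3 = (6 − 6) − 0 = 0, and there is no ∂_3, so H_2 ≅ 0.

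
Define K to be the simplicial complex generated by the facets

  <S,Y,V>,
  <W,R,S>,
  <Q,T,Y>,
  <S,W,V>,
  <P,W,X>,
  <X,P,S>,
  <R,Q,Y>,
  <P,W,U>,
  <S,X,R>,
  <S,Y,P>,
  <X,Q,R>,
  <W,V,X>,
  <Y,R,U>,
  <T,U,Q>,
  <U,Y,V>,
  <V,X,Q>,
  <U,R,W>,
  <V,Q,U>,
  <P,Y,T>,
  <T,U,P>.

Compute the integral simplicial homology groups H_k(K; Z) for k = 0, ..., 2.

H_0 ≅ Z,  H_1 ≅ Z ⊕ Z/2,  H_2 = 0.

K has 10 vertices, 30 edges, 20 triangles.
rank ∂_0 = 0, rank ∂_1 = 9 ⇒ b_0 = 10 − 0 − 9 = 1; all invariant factors of ∂_1 are 1 so no torsion. So H_0 = Z.
rank ∂_1 = 9, rank ∂_2 = 20 ⇒ b_1 = 30 − 9 − 20 = 1; ∂_2 has invariant factor(s) [2] giving torsion. So H_1 = Z ⊕ Z/2.
rank ∂_2 = 20, rank ∂_3 = 0 ⇒ b_2 = 20 − 20 − 0 = 0. So H_2 = 0.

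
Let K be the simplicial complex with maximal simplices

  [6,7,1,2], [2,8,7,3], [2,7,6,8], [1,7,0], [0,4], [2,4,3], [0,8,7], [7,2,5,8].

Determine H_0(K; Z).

K has 9 vertices, 21 edges, 16 triangles, 4 3-simplices.
rank ∂_0 = 0, rank ∂_1 = 8 ⇒ b_0 = 9 − 0 − 8 = 1; all invariant factors of ∂_1 are 1 so no torsion. So H_0 = Z.

H_0 = Z.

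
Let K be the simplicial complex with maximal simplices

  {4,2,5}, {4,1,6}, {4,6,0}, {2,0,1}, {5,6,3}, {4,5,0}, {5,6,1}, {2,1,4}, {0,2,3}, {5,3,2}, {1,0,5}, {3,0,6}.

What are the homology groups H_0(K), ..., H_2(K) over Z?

H_0 = Z,  H_1 = Z/2,  H_2 = 0.

Take the total order 0 < 1 < 2 < 3 < 4 < 5 < 6 on the vertex set. Then K (dimension 2) consists of the simplices:

  0-simplices (7): [0], [1], [2], [3], [4], [5], [6]
  1-simplices (18): [0,1], [0,2], [0,3], [0,4], [0,5], [0,6], [1,2], [1,4], [1,5], [1,6], [2,3], [2,4], [2,5], [3,5], [3,6], [4,5], [4,6], [5,6]
  2-simplices (12): [0,1,2], [0,1,5], [0,2,3], [0,3,6], [0,4,5], [0,4,6], [1,2,4], [1,4,6], [1,5,6], [2,3,5], [2,4,5], [3,5,6]

giving chain groups C_0 ≅ Z^7, C_1 ≅ Z^18, C_2 ≅ Z^12.

∂_1: C_1 → C_0 is given by ∂[p,q] = [q] − [p].
The 7×18 boundary matrix has rank 6 and Smith normal form diag(1,1,1,1,1,1).

Boundary ∂_2: C_2 → C_1 maps a triangle to the signed sum of its edges. For instance
  ∂[0,1,2] = [1,2] − [0,2] + [0,1],
  ∂[0,3,6] = [3,6] − [0,6] + [0,3].
The resulting 18×12 matrix has rank 12, and its Smith normal form has invariant factors (1,1,1,1,1,1,1,1,1,1,1,2).

Reading off H_k = ker ∂_k / im ∂_{k+1}:

  H_0: rank C_0 − rank ∂_1 = 7 − 6 = 1, and the invariant factors of ∂_1 are all 1, so H_0 = Z.
  H_1: rank ker ∂_1 − rank ∂_2 = (18 − 6) − 12 = 0, and ∂_2 has invariant factor 2 > 1, so H_1 = Z/2.
  H_2: rank ker ∂_2 − rank ∂_3 = (12 − 12) − 0 = 0, and there is no ∂_3, so H_2 = 0.

(K is a triangulation of the real projective plane RP^2.)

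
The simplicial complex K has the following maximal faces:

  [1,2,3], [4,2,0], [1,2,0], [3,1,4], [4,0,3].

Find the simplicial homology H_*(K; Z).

Fix the vertex order 0 < 1 < 2 < 3 < 4 and write every simplex with vertices in increasing order. Then dim K = 2 and the simplices of K are:

  0-simplices (5): [0], [1], [2], [3], [4]
  1-simplices (10): [0,1], [0,2], [0,3], [0,4], [1,2], [1,3], [1,4], [2,3], [2,4], [3,4]
  2-simplices (5): [0,1,2], [0,2,4], [0,3,4], [1,2,3], [1,3,4]

so the chain groups are C_0 ≅ Z^5, C_1 ≅ Z^10, C_2 ≅ Z^5.

∂_1: C_1 → C_0 sends each edge [p,q] (with p < q) to q − p. For instance
  ∂[0,4] = [4] − [0].
This gives a 5×10 integer matrix of rank 4; reducing to Smith normal form yields diagonal entries (1,1,1,1).

Boundary ∂_2: C_2 → C_1 sends each 2-simplex [p,q,r] to [q,r] − [p,r] + [p,q]. For instance
  ∂[0,1,2] = [1,2] − [0,2] + [0,1],
  ∂[1,2,3] = [2,3] − [1,3] + [1,2].
The 10×5 boundary matrix has rank 5 and Smith normal form diag(1,1,1,1,1).

Reading off H_k = ker ∂_k / im ∂_{k+1}:

  H_0: rank C_0 − rank ∂_1 = 5 − 4 = 1, and the invariant factors of ∂_1 are all 1, so H_0 ≅ Z.
  H_1: rank ker ∂_1 − rank ∂_2 = (10 − 4) − 5 = 1, and the invariant factors of ∂_2 are all 1, so H_1 ≅ Z.
  H_2: rank ker ∂_2 − rank ∂_3 = (5 − 5) − 0 = 0, and there is no ∂_3, so H_2 ≅ 0.

H_0 = Z,  H_1 = Z,  H_2 = 0.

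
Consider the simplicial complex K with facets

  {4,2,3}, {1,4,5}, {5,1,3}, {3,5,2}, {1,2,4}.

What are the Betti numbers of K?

Take the total order 1 < 2 < 3 < 4 < 5 on the vertex set. Then K (dimension 2) consists of the simplices:

  0-simplices (5): [1], [2], [3], [4], [5]
  1-simplices (10): [1,2], [1,3], [1,4], [1,5], [2,3], [2,4], [2,5], [3,4], [3,5], [4,5]
  2-simplices (5): [1,2,4], [1,3,5], [1,4,5], [2,3,4], [2,3,5]

Hence C_0 ≅ Z^5, C_1 ≅ Z^10, C_2 ≅ Z^5.

Boundary ∂_1: C_1 → C_0 maps an edge to its endpoints' difference, ∂[p,q] = q − p. For instance
  ∂[1,3] = [3] − [1].
As a 5×10 matrix over Z this has rank 4, with invariant factors (1,1,1,1).

The boundary map ∂_2: C_2 → C_1 sends each 2-simplex [p,q,r] to [q,r] − [p,r] + [p,q]. For instance
  ∂[2,3,5] = [3,5] − [2,5] + [2,3],
  ∂[1,4,5] = [4,5] − [1,5] + [1,4].
As a 10×5 matrix over Z this has rank 5, with invariant factors (1,1,1,1,1).

Now H_k = ker ∂_k / im ∂_{k+1}, so:

  H_0: rank C_0 − rank ∂_1 = 5 − 4 = 1, and the invariant factors of ∂_1 are all 1, so H_0 ≅ Z.
  H_1: rank ker ∂_1 − rank ∂_2 = (10 − 4) − 5 = 1, and the invariant factors of ∂_2 are all 1, so H_1 ≅ Z.
  H_2: rank ker ∂_2 − rank ∂_3 = (5 − 5) − 0 = 0, and there is no ∂_3, so H_2 ≅ 0.

Hence the Betti numbers are b_0 = 1, b_1 = 1, b_2 = 0.

b_0 = 1, b_1 = 1, b_2 = 0.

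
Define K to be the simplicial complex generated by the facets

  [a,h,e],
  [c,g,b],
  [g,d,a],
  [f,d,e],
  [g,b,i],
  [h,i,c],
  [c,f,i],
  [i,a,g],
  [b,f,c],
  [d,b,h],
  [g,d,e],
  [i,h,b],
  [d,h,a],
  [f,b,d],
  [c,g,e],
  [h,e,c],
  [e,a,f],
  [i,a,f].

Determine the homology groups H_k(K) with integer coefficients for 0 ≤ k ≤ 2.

Order the vertices as a < b < c < d < e < f < g < h < i. Listing each simplex with vertices in this order, K has dimension 2 with simplices:

  0-simplices (9): a, b, c, d, e, f, g, h, i
  1-simplices (27): ad, ae, af, ag, ah, ai, bc, bd, bf, bg, bh, bi, ce, cf, cg, ch, ci, de, df, dg, dh, ef, eg, eh, fi, gi, hi
  2-simplices (18): adg, adh, aef, aeh, afi, agi, bcf, bcg, bdf, bdh, bgi, bhi, ceg, ceh, cfi, chi, def, deg

Hence C_0 ≅ Z^9, C_1 ≅ Z^27, C_2 ≅ Z^18.

∂_1: C_1 → C_0 maps an edge to its endpoints' difference, ∂[p,q] = q − p.
The 9×27 boundary matrix has rank 8 and Smith normal form diag(1,1,1,1,1,1,1,1).

The boundary map ∂_2: C_2 → C_1 sends each 2-simplex [p,q,r] to [q,r] − [p,r] + [p,q]. For instance
  ∂bcg = cg − bg + bc,
  ∂ceg = eg − cg + ce.
The resulting 27×18 matrix has rank 18, and its Smith normal form has invariant factors (1,1,1,1,1,1,1,1,1,1,1,1,1,1,1,1,1,2).

Computing H_k = (kernel of ∂_k) / (image of ∂_{k+1}):

  H_0: rank C_0 − rank ∂_1 = 9 − 8 = 1, and the invariant factors of ∂_1 are all 1, so H_0 ≅ Z.
  H_1: rank ker ∂_1 − rank ∂_2 = (27 − 8) − 18 = 1, and ∂_2 has invariant factor 2 > 1, so H_1 ≅ Z ⊕ Z_2.
  H_2: rank ker ∂_2 − rank ∂_3 = (18 − 18) − 0 = 0, and there is no ∂_3, so H_2 ≅ 0.

As a check, the Euler characteristic is 9 − 27 + 18 = 0, which agrees with 1 − 1 + 0 = 0.

H_0 = Z,  H_1 = Z ⊕ Z_2,  H_2 = 0.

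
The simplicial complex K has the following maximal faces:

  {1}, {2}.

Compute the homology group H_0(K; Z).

H_0 = Z^2.

K has 2 vertices.
rank ∂_0 = 0, rank ∂_1 = 0 ⇒ b_0 = 2 − 0 − 0 = 2. So H_0 ≅ Z^2.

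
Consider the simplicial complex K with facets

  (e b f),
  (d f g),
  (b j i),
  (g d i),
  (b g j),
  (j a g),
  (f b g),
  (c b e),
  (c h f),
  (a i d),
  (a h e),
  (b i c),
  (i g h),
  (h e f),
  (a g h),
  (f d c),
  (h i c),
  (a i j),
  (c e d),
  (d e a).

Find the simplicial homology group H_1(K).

Take the total order a < b < c < d < e < f < g < h < i < j on the vertex set. Then K (dimension 2) consists of the simplices:

  0-simplices (10): a, b, c, d, e, f, g, h, i, j
  1-simplices (30): ad, ae, ag, ah, ai, aj, bc, be, bf, bg, bi, bj, cd, ce, cf, ch, ci, de, df, dg, di, ef, eh, fg, fh, gh, gi, gj, hi, ij
  2-simplices (20): ade, adi, aeh, agh, agj, aij, bce, bci, bef, bfg, bgj, bij, cde, cdf, cfh, chi, dfg, dgi, efh, ghi

giving chain groups C_0 ≅ Z^10, C_1 ≅ Z^30, C_2 ≅ Z^20.

∂_1: C_1 → C_0 maps an edge to its endpoints' difference, ∂[p,q] = q − p. For instance
  ∂fg = g − f.
As a 10×30 matrix over Z this has rank 9, with invariant factors (1,1,1,1,1,1,1,1,1).

Boundary ∂_2: C_2 → C_1 maps a triangle to the signed sum of its edges. For instance
  ∂bef = ef − bf + be,
  ∂agj = gj − aj + ag.
The resulting 30×20 matrix has rank 20, and its Smith normal form has invariant factors (1,1,1,1,1,1,1,1,1,1,1,1,1,1,1,1,1,1,1,2).

Reading off H_k = ker ∂_k / im ∂_{k+1}:

  H_1: rank ker ∂_1 − rank ∂_2 = (30 − 9) − 20 = 1, and ∂_2 has invariant factor 2 > 1, so H_1 ≅ Z × Z/2.

H_1 = Z × Z/2.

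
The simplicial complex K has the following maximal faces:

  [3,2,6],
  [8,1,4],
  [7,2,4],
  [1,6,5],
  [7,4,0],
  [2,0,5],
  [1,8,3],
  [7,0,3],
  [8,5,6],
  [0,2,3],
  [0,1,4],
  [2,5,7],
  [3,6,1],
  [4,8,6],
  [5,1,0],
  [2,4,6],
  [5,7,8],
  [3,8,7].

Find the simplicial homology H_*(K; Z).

H_0 ≅ Z,  H_1 ≅ Z ⊕ Z/2,  H_2 = 0.

Order the vertices as 0 < 1 < 2 < 3 < 4 < 5 < 6 < 7 < 8. Listing each simplex with vertices in this order, K has dimension 2 with simplices:

  0-simplices (9): [0], [1], [2], [3], [4], [5], [6], [7], [8]
  1-simplices (27): (27 of them)
  2-simplices (18): [0,1,4], [0,1,5], [0,2,3], [0,2,5], [0,3,7], [0,4,7], [1,3,6], [1,3,8], [1,4,8], [1,5,6], [2,3,6], [2,4,6], [2,4,7], [2,5,7], [3,7,8], [4,6,8], [5,6,8], [5,7,8]

Hence C_0 ≅ Z^9, C_1 ≅ Z^27, C_2 ≅ Z^18.

Boundary ∂_1: C_1 → C_0 sends each edge [p,q] (with p < q) to q − p.
This gives a 9×27 integer matrix of rank 8; reducing to Smith normal form yields diagonal entries (1,1,1,1,1,1,1,1).

Boundary ∂_2: C_2 → C_1 maps a triangle to the signed sum of its edges. For instance
  ∂[0,4,7] = [4,7] − [0,7] + [0,4],
  ∂[0,1,4] = [1,4] − [0,4] + [0,1].
The resulting 27×18 matrix has rank 18, and its Smith normal form has invariant factors (1,1,1,1,1,1,1,1,1,1,1,1,1,1,1,1,1,2).

Computing H_k = (kernel of ∂_k) / (image of ∂_{k+1}):

  H_0: rank C_0 − rank ∂_1 = 9 − 8 = 1, and the invariant factors of ∂_1 are all 1, so H_0 = Z.
  H_1: rank ker ∂_1 − rank ∂_2 = (27 − 8) − 18 = 1, and ∂_2 has invariant factor 2 > 1, so H_1 = Z ⊕ Z/2.
  H_2: rank ker ∂_2 − rank ∂_3 = (18 − 18) − 0 = 0, and there is no ∂_3, so H_2 = 0.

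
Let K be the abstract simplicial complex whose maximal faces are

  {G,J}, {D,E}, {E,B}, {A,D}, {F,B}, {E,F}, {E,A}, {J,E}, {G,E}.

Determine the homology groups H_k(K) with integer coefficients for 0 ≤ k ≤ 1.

H_0 ≅ Z,  H_1 ≅ Z^3.

We work with the vertex ordering A < B < D < E < F < G < J. The simplices of K, each written with vertices in increasing order, are:

  0-simplices (7): A, B, D, E, F, G, J
  1-simplices (9): AD, AE, BE, BF, DE, EF, EG, EJ, GJ

so the chain groups are C_0 ≅ Z^7, C_1 ≅ Z^9.

Boundary ∂_1: C_1 → C_0 is given by ∂[p,q] = [q] − [p]. For instance
  ∂AD = D − A.
This gives a 7×9 integer matrix of rank 6; reducing to Smith normal form yields diagonal entries (1,1,1,1,1,1).

Now H_k = ker ∂_k / im ∂_{k+1}, so:

  H_0: rank C_0 − rank ∂_1 = 7 − 6 = 1, and the invariant factors of ∂_1 are all 1, so H_0 = Z.
  H_1: rank ker ∂_1 − rank ∂_2 = (9 − 6) − 0 = 3, and there is no ∂_2, so H_1 = Z^3.

As a check, the Euler characteristic is 7 − 9 = -2, which agrees with 1 − 3 = -2.
(K is a triangulation of a wedge of 3 circles.)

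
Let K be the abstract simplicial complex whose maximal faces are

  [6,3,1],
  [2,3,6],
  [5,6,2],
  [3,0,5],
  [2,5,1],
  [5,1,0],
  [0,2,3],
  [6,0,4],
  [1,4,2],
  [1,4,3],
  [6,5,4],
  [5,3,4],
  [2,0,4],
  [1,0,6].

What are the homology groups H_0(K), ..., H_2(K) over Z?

H_0 = Z,  H_1 = Z^2,  H_2 = Z.

We work with the vertex ordering 0 < 1 < 2 < 3 < 4 < 5 < 6. The simplices of K, each written with vertices in increasing order, are:

  0-simplices (7): [0], [1], [2], [3], [4], [5], [6]
  1-simplices (21): [0,1], [0,2], [0,3], [0,4], [0,5], [0,6], [1,2], [1,3], [1,4], [1,5], [1,6], [2,3], [2,4], [2,5], [2,6], [3,4], [3,5], [3,6], [4,5], [4,6], [5,6]
  2-simplices (14): [0,1,5], [0,1,6], [0,2,3], [0,2,4], [0,3,5], [0,4,6], [1,2,4], [1,2,5], [1,3,4], [1,3,6], [2,3,6], [2,5,6], [3,4,5], [4,5,6]

Hence C_0 ≅ Z^7, C_1 ≅ Z^21, C_2 ≅ Z^14.

Boundary ∂_1: C_1 → C_0 sends each edge [p,q] (with p < q) to q − p. For instance
  ∂[0,4] = [4] − [0].
This gives a 7×21 integer matrix of rank 6; reducing to Smith normal form yields diagonal entries (1,1,1,1,1,1).

∂_2: C_2 → C_1 maps a triangle to the signed sum of its edges. For instance
  ∂[0,3,5] = [3,5] − [0,5] + [0,3],
  ∂[4,5,6] = [5,6] − [4,6] + [4,5].
This gives a 21×14 integer matrix of rank 13; reducing to Smith normal form yields diagonal entries (1,1,1,1,1,1,1,1,1,1,1,1,1).

Computing H_k = (kernel of ∂_k) / (image of ∂_{k+1}):

  H_0: rank C_0 − rank ∂_1 = 7 − 6 = 1, and the invariant factors of ∂_1 are all 1, so H_0 ≅ Z.
  H_1: rank ker ∂_1 − rank ∂_2 = (21 − 6) − 13 = 2, and the invariant factors of ∂_2 are all 1, so H_1 ≅ Z^2.
  H_2: rank ker ∂_2 − rank ∂_3 = (14 − 13) − 0 = 1, and there is no ∂_3, so H_2 ≅ Z.

As a check, the Euler characteristic is 7 − 21 + 14 = 0, which agrees with 1 − 2 + 1 = 0.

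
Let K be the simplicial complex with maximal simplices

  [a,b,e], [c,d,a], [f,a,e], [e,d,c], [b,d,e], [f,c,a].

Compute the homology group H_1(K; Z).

H_1 = Z.

Take the total order a < b < c < d < e < f on the vertex set. Then K (dimension 2) consists of the simplices:

  0-simplices (6): a, b, c, d, e, f
  1-simplices (12): ab, ac, ad, ae, af, bd, be, cd, ce, cf, de, ef
  2-simplices (6): abe, acd, acf, aef, bde, cde

so the chain groups are C_0 ≅ Z^6, C_1 ≅ Z^12, C_2 ≅ Z^6.

∂_1: C_1 → C_0 sends each edge [p,q] (with p < q) to q − p. For instance
  ∂ae = e − a.
This gives a 6×12 integer matrix of rank 5; reducing to Smith normal form yields diagonal entries (1,1,1,1,1).

The boundary map ∂_2: C_2 → C_1 sends each 2-simplex [p,q,r] to [q,r] − [p,r] + [p,q]. For instance
  ∂acf = cf − af + ac,
  ∂cde = de − ce + cd.
The 12×6 boundary matrix has rank 6 and Smith normal form diag(1,1,1,1,1,1).

From H_k ≅ ker(∂_k) / im(∂_{k+1}) we obtain:

  H_1: rank ker ∂_1 − rank ∂_2 = (12 − 5) − 6 = 1, and the invariant factors of ∂_2 are all 1, so H_1 = Z.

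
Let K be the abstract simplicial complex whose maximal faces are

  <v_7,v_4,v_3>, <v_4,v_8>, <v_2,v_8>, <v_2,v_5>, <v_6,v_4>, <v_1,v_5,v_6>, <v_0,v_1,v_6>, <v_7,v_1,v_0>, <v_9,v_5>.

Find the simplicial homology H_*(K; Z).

H_0 ≅ Z,  H_1 ≅ Z^2,  H_2 = 0.

Fix the vertex order v_0 < v_1 < v_2 < v_3 < v_4 < v_5 < v_6 < v_7 < v_8 < v_9 and write every simplex with vertices in increasing order. Then dim K = 2 and the simplices of K are:

  0-simplices (10): [v_0], [v_1], [v_2], [v_3], [v_4], [v_5], [v_6], [v_7], [v_8], [v_9]
  1-simplices (15): (15 of them)
  2-simplices (4): [v_0,v_1,v_6], [v_0,v_1,v_7], [v_1,v_5,v_6], [v_3,v_4,v_7]

so the chain groups are C_0 ≅ Z^10, C_1 ≅ Z^15, C_2 ≅ Z^4.

The boundary map ∂_1: C_1 → C_0 maps an edge to its endpoints' difference, ∂[p,q] = q − p. For instance
  ∂[v_0,v_1] = [v_1] − [v_0].
The resulting 10×15 matrix has rank 9, and its Smith normal form has invariant factors (1,1,1,1,1,1,1,1,1).

Boundary ∂_2: C_2 → C_1 acts by ∂[p,q,r] = [q,r] − [p,r] + [p,q]. For instance
  ∂[v_0,v_1,v_6] = [v_1,v_6] − [v_0,v_6] + [v_0,v_1],
  ∂[v_1,v_5,v_6] = [v_5,v_6] − [v_1,v_6] + [v_1,v_5].
The resulting 15×4 matrix has rank 4, and its Smith normal form has invariant factors (1,1,1,1).

Reading off H_k = ker ∂_k / im ∂_{k+1}:

  H_0: rank C_0 − rank ∂_1 = 10 − 9 = 1, and the invariant factors of ∂_1 are all 1, so H_0 ≅ Z.
  H_1: rank ker ∂_1 − rank ∂_2 = (15 − 9) − 4 = 2, and the invariant factors of ∂_2 are all 1, so H_1 ≅ Z^2.
  H_2: rank ker ∂_2 − rank ∂_3 = (4 − 4) − 0 = 0, and there is no ∂_3, so H_2 ≅ 0.

As a check, the Euler characteristic is 10 − 15 + 4 = -1, which agrees with 1 − 2 + 0 = -1.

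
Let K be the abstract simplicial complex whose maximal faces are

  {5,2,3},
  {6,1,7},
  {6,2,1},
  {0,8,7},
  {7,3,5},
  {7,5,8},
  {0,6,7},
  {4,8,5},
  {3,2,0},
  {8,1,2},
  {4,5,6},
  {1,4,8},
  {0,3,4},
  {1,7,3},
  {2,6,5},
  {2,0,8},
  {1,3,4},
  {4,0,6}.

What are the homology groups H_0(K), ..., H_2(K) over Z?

We work with the vertex ordering 0 < 1 < 2 < 3 < 4 < 5 < 6 < 7 < 8. The simplices of K, each written with vertices in increasing order, are:

  0-simplices (9): [0], [1], [2], [3], [4], [5], [6], [7], [8]
  1-simplices (27): (27 of them)
  2-simplices (18): [0,2,3], [0,2,8], [0,3,4], [0,4,6], [0,6,7], [0,7,8], [1,2,6], [1,2,8], [1,3,4], [1,3,7], [1,4,8], [1,6,7], [2,3,5], [2,5,6], [3,5,7], [4,5,6], [4,5,8], [5,7,8]

so the chain groups are C_0 ≅ Z^9, C_1 ≅ Z^27, C_2 ≅ Z^18.

The boundary map ∂_1: C_1 → C_0 maps an edge to its endpoints' difference, ∂[p,q] = q − p. For instance
  ∂[3,7] = [7] − [3].
As a 9×27 matrix over Z this has rank 8, with invariant factors (1,1,1,1,1,1,1,1).

The boundary map ∂_2: C_2 → C_1 sends each 2-simplex [p,q,r] to [q,r] − [p,r] + [p,q]. For instance
  ∂[0,6,7] = [6,7] − [0,7] + [0,6],
  ∂[0,7,8] = [7,8] − [0,8] + [0,7].
The resulting 27×18 matrix has rank 17, and its Smith normal form has invariant factors (1,1,1,1,1,1,1,1,1,1,1,1,1,1,1,1,1).

Now H_k = ker ∂_k / im ∂_{k+1}, so:

  H_0: rank C_0 − rank ∂_1 = 9 − 8 = 1, and the invariant factors of ∂_1 are all 1, so H_0 = Z.
  H_1: rank ker ∂_1 − rank ∂_2 = (27 − 8) − 17 = 2, and the invariant factors of ∂_2 are all 1, so H_1 = Z^2.
  H_2: rank ker ∂_2 − rank ∂_3 = (18 − 17) − 0 = 1, and there is no ∂_3, so H_2 = Z.

As a check, the Euler characteristic is 9 − 27 + 18 = 0, which agrees with 1 − 2 + 1 = 0.
(K is a triangulation of the torus T^2.)

H_0 ≅ Z,  H_1 ≅ Z^2,  H_2 ≅ Z.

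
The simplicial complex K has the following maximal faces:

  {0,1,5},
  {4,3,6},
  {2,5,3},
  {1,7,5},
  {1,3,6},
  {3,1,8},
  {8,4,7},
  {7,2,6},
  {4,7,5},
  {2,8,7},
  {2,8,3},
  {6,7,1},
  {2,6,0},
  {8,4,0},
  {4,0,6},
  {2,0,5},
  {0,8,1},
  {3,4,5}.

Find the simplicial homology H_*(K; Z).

Order the vertices as 0 < 1 < 2 < 3 < 4 < 5 < 6 < 7 < 8. Listing each simplex with vertices in this order, K has dimension 2 with simplices:

  0-simplices (9): [0], [1], [2], [3], [4], [5], [6], [7], [8]
  1-simplices (27): (27 of them)
  2-simplices (18): [0,1,5], [0,1,8], [0,2,5], [0,2,6], [0,4,6], [0,4,8], [1,3,6], [1,3,8], [1,5,7], [1,6,7], [2,3,5], [2,3,8], [2,6,7], [2,7,8], [3,4,5], [3,4,6], [4,5,7], [4,7,8]

Hence C_0 ≅ Z^9, C_1 ≅ Z^27, C_2 ≅ Z^18.

∂_1: C_1 → C_0 is given by ∂[p,q] = [q] − [p].
The resulting 9×27 matrix has rank 8, and its Smith normal form has invariant factors (1,1,1,1,1,1,1,1).

Boundary ∂_2: C_2 → C_1 sends each 2-simplex [p,q,r] to [q,r] − [p,r] + [p,q]. For instance
  ∂[1,6,7] = [6,7] − [1,7] + [1,6],
  ∂[0,4,8] = [4,8] − [0,8] + [0,4].
The 27×18 boundary matrix has rank 17 and Smith normal form diag(1,1,1,1,1,1,1,1,1,1,1,1,1,1,1,1,1).

Computing H_k = (kernel of ∂_k) / (image of ∂_{k+1}):

  H_0: rank C_0 − rank ∂_1 = 9 − 8 = 1, and the invariant factors of ∂_1 are all 1, so H_0 ≅ Z.
  H_1: rank ker ∂_1 − rank ∂_2 = (27 − 8) − 17 = 2, and the invariant factors of ∂_2 are all 1, so H_1 ≅ Z^2.
  H_2: rank ker ∂_2 − rank ∂_3 = (18 − 17) − 0 = 1, and there is no ∂_3, so H_2 ≅ Z.

(K is a triangulation of the torus T^2.)

H_0 = Z,  H_1 = Z^2,  H_2 = Z.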